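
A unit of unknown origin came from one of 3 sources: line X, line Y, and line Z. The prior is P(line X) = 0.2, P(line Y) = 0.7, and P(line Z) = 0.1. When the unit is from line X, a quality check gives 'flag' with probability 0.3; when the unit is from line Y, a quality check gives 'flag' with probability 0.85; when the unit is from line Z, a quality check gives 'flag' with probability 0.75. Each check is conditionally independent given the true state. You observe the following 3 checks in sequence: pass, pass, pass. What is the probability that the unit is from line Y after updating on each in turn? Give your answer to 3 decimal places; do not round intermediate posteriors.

0.033

Apply Bayes' rule sequentially, carrying P(line Y) forward.
After 'pass': normaliser = 0.7·0.2000 + 0.15·0.7000 + 0.25·0.1000; P(line X) ≈ 0.5185, P(line Y) ≈ 0.3889, P(line Z) ≈ 0.0926
After 'pass': normaliser = 0.7·0.5185 + 0.15·0.3889 + 0.25·0.0926; P(line X) ≈ 0.8167, P(line Y) ≈ 0.1313, P(line Z) ≈ 0.0521
After 'pass': normaliser = 0.7·0.8167 + 0.15·0.1313 + 0.25·0.0521; P(line X) ≈ 0.9459, P(line Y) ≈ 0.0326, P(line Z) ≈ 0.0215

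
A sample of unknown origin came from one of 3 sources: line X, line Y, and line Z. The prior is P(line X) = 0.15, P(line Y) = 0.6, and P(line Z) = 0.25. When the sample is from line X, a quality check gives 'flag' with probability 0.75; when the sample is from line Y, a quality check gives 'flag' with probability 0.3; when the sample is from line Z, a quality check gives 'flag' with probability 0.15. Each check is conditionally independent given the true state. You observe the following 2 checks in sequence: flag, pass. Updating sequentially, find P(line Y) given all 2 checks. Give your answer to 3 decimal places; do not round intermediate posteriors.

After 'flag': normaliser = 0.75·0.1500 + 0.3·0.6000 + 0.15·0.2500; P(line X) ≈ 0.3409, P(line Y) ≈ 0.5455, P(line Z) ≈ 0.1136
After 'pass': normaliser = 0.25·0.3409 + 0.7·0.5455 + 0.85·0.1136; P(line X) ≈ 0.1512, P(line Y) ≈ 0.6774, P(line Z) ≈ 0.1714

0.677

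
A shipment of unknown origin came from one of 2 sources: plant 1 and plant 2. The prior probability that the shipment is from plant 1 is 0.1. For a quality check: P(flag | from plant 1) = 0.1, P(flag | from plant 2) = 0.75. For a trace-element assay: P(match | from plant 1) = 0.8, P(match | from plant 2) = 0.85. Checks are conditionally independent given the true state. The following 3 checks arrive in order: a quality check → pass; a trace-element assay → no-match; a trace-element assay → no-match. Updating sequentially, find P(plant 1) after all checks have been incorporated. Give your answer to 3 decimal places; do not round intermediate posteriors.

0.416

After a quality check='pass': P(plant 1) = 0.9·0.1000 / (0.9·0.1000 + 0.25·0.9000) ≈ 0.2857
After a trace-element assay='no-match': P(plant 1) = 0.2·0.2857 / (0.2·0.2857 + 0.15·0.7143) ≈ 0.3478
After a trace-element assay='no-match': P(plant 1) = 0.2·0.3478 / (0.2·0.3478 + 0.15·0.6522) ≈ 0.4156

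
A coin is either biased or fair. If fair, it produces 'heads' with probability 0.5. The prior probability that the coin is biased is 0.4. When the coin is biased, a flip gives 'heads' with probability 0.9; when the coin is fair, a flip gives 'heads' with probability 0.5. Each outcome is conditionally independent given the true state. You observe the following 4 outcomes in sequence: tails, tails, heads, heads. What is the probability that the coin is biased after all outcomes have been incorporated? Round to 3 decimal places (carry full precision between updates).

After 'tails': P(biased) = 0.1·0.4000 / (0.1·0.4000 + 0.5·0.6000) ≈ 0.1176
After 'tails': P(biased) = 0.1·0.1176 / (0.1·0.1176 + 0.5·0.8824) ≈ 0.0260
After 'heads': P(biased) = 0.9·0.0260 / (0.9·0.0260 + 0.5·0.9740) ≈ 0.0458
After 'heads': P(biased) = 0.9·0.0458 / (0.9·0.0458 + 0.5·0.9542) ≈ 0.0795

0.080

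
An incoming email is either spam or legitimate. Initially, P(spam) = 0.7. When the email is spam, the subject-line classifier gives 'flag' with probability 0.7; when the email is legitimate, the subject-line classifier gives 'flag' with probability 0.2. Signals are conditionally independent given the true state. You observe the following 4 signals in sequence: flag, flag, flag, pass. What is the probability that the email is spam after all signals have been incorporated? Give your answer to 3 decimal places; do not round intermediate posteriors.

Apply Bayes' rule sequentially, carrying P(spam) forward.
After 'flag': P(spam) = 0.7·0.7000 / (0.7·0.7000 + 0.2·0.3000) ≈ 0.8909
After 'flag': P(spam) = 0.7·0.8909 / (0.7·0.8909 + 0.2·0.1091) ≈ 0.9662
After 'flag': P(spam) = 0.7·0.9662 / (0.7·0.9662 + 0.2·0.0338) ≈ 0.9901
After 'pass': P(spam) = 0.3·0.9901 / (0.3·0.9901 + 0.8·0.0099) ≈ 0.9740

0.974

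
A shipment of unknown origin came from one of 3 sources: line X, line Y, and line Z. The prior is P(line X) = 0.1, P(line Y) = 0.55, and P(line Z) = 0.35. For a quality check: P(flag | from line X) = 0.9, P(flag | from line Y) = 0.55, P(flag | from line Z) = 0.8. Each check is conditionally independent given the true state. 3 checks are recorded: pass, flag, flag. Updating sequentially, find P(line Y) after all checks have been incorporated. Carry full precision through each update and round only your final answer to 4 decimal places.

After 'pass': normaliser = 0.1·0.1000 + 0.45·0.5500 + 0.2·0.3500; P(line X) ≈ 0.0305, P(line Y) ≈ 0.7557, P(line Z) ≈ 0.2137
After 'flag': normaliser = 0.9·0.0305 + 0.55·0.7557 + 0.8·0.2137; P(line X) ≈ 0.0447, P(line Y) ≈ 0.6768, P(line Z) ≈ 0.2784
After 'flag': normaliser = 0.9·0.0447 + 0.55·0.6768 + 0.8·0.2784; P(line X) ≈ 0.0634, P(line Y) ≈ 0.5860, P(line Z) ≈ 0.3506

0.5860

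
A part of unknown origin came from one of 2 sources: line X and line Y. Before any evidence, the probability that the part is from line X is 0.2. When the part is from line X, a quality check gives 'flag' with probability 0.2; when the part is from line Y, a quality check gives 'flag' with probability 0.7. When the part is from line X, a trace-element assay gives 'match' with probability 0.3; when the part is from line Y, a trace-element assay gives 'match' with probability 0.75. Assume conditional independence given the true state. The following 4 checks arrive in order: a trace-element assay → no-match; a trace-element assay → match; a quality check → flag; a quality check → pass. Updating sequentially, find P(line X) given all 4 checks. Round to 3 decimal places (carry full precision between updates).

0.176

After a trace-element assay='no-match': P(line X) = 0.7·0.2000 / (0.7·0.2000 + 0.25·0.8000) ≈ 0.4118
After a trace-element assay='match': P(line X) = 0.3·0.4118 / (0.3·0.4118 + 0.75·0.5882) ≈ 0.2188
After a quality check='flag': P(line X) = 0.2·0.2188 / (0.2·0.2188 + 0.7·0.7812) ≈ 0.0741
After a quality check='pass': P(line X) = 0.8·0.0741 / (0.8·0.0741 + 0.3·0.9259) ≈ 0.1758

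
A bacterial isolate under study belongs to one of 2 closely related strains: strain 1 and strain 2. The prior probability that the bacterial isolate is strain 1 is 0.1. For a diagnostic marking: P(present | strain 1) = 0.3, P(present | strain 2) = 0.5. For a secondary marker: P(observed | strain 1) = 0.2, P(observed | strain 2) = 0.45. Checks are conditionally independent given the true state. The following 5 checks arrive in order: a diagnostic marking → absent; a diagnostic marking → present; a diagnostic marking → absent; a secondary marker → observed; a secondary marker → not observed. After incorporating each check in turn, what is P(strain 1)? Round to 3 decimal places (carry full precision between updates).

Each posterior becomes the prior for the next update.
After a diagnostic marking='absent': P(strain 1) = 0.7·0.1000 / (0.7·0.1000 + 0.5·0.9000) ≈ 0.1346
After a diagnostic marking='present': P(strain 1) = 0.3·0.1346 / (0.3·0.1346 + 0.5·0.8654) ≈ 0.0854
After a diagnostic marking='absent': P(strain 1) = 0.7·0.0854 / (0.7·0.0854 + 0.5·0.9146) ≈ 0.1156
After a secondary marker='observed': P(strain 1) = 0.2·0.1156 / (0.2·0.1156 + 0.45·0.8844) ≈ 0.0549
After a secondary marker='not observed': P(strain 1) = 0.8·0.0549 / (0.8·0.0549 + 0.55·0.9451) ≈ 0.0779

0.078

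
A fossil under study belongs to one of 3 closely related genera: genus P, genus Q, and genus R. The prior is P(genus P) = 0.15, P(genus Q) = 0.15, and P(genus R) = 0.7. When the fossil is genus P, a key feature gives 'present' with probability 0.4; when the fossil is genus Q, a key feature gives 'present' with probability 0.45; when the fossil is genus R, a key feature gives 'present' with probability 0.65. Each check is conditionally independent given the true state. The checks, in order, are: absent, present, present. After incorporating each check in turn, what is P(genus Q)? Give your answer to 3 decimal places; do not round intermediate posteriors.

0.124

Apply Bayes' rule sequentially, carrying P(genus Q) forward.
After 'absent': normaliser = 0.6·0.1500 + 0.55·0.1500 + 0.35·0.7000; P(genus P) ≈ 0.2156, P(genus Q) ≈ 0.1976, P(genus R) ≈ 0.5868
After 'present': normaliser = 0.4·0.2156 + 0.45·0.1976 + 0.65·0.5868; P(genus P) ≈ 0.1549, P(genus Q) ≈ 0.1598, P(genus R) ≈ 0.6853
After 'present': normaliser = 0.4·0.1549 + 0.45·0.1598 + 0.65·0.6853; P(genus P) ≈ 0.1070, P(genus Q) ≈ 0.1241, P(genus R) ≈ 0.7689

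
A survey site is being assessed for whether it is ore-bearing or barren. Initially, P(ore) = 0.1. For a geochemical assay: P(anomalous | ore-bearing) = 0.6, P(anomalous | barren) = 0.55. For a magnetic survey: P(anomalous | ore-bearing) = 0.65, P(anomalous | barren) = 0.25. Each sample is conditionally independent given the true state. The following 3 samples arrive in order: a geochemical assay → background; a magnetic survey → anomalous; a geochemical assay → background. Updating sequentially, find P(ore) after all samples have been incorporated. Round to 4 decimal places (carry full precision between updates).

0.1858

After a geochemical assay='background': P(ore) = 0.4·0.1000 / (0.4·0.1000 + 0.45·0.9000) ≈ 0.0899
After a magnetic survey='anomalous': P(ore) = 0.65·0.0899 / (0.65·0.0899 + 0.25·0.9101) ≈ 0.2043
After a geochemical assay='background': P(ore) = 0.4·0.2043 / (0.4·0.2043 + 0.45·0.7957) ≈ 0.1858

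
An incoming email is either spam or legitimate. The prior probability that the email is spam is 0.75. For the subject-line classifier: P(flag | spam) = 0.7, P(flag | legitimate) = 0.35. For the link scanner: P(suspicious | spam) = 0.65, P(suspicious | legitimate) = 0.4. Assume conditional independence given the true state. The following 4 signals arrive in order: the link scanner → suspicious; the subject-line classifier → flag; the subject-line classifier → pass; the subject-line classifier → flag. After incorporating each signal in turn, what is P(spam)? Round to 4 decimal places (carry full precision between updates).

Each posterior becomes the prior for the next update.
After the link scanner='suspicious': P(spam) = 0.65·0.7500 / (0.65·0.7500 + 0.4·0.2500) ≈ 0.8298
After the subject-line classifier='flag': P(spam) = 0.7·0.8298 / (0.7·0.8298 + 0.35·0.1702) ≈ 0.9070
After the subject-line classifier='pass': P(spam) = 0.3·0.9070 / (0.3·0.9070 + 0.65·0.0930) ≈ 0.8182
After the subject-line classifier='flag': P(spam) = 0.7·0.8182 / (0.7·0.8182 + 0.35·0.1818) ≈ 0.9000

0.9000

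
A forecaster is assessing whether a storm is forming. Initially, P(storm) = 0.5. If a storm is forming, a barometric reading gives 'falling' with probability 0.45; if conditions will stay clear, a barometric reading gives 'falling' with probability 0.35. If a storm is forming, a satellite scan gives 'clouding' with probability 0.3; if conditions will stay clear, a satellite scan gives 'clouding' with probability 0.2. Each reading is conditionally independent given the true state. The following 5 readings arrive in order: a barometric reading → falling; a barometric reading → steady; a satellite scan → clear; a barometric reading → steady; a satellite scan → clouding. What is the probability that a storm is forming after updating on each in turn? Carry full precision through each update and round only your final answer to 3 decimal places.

0.547

After a barometric reading='falling': P(storm) = 0.45·0.5000 / (0.45·0.5000 + 0.35·0.5000) ≈ 0.5625
After a barometric reading='steady': P(storm) = 0.55·0.5625 / (0.55·0.5625 + 0.65·0.4375) ≈ 0.5211
After a satellite scan='clear': P(storm) = 0.7·0.5211 / (0.7·0.5211 + 0.8·0.4789) ≈ 0.4877
After a barometric reading='steady': P(storm) = 0.55·0.4877 / (0.55·0.4877 + 0.65·0.5123) ≈ 0.4461
After a satellite scan='clouding': P(storm) = 0.3·0.4461 / (0.3·0.4461 + 0.2·0.5539) ≈ 0.5471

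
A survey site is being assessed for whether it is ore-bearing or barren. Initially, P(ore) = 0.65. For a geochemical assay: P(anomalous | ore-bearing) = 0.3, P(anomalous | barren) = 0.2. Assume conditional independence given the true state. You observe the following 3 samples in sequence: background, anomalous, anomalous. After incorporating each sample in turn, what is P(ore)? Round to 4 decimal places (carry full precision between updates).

0.7852

After 'background': P(ore) = 0.7·0.6500 / (0.7·0.6500 + 0.8·0.3500) ≈ 0.6190
After 'anomalous': P(ore) = 0.3·0.6190 / (0.3·0.6190 + 0.2·0.3810) ≈ 0.7091
After 'anomalous': P(ore) = 0.3·0.7091 / (0.3·0.7091 + 0.2·0.2909) ≈ 0.7852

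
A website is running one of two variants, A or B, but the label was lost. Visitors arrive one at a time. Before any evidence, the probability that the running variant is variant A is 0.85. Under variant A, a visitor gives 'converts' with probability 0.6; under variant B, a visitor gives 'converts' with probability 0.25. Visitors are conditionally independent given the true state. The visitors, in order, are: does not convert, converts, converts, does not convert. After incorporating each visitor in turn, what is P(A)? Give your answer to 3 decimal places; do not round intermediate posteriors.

0.903

After 'does not convert': P(A) = 0.4·0.8500 / (0.4·0.8500 + 0.75·0.1500) ≈ 0.7514
After 'converts': P(A) = 0.6·0.7514 / (0.6·0.7514 + 0.25·0.2486) ≈ 0.8788
After 'converts': P(A) = 0.6·0.8788 / (0.6·0.8788 + 0.25·0.1212) ≈ 0.9457
After 'does not convert': P(A) = 0.4·0.9457 / (0.4·0.9457 + 0.75·0.0543) ≈ 0.9028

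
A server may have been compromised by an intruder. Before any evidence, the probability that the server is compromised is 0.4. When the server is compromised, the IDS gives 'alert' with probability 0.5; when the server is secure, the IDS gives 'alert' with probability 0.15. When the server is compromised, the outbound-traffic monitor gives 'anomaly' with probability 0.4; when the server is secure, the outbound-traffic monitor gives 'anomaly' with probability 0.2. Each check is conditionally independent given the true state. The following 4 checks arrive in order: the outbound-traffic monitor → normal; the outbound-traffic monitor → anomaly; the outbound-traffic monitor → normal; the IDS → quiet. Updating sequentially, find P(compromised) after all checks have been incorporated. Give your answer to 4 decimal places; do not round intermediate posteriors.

After the outbound-traffic monitor='normal': P(compromised) = 0.6·0.4000 / (0.6·0.4000 + 0.8·0.6000) ≈ 0.3333
After the outbound-traffic monitor='anomaly': P(compromised) = 0.4·0.3333 / (0.4·0.3333 + 0.2·0.6667) ≈ 0.5000
After the outbound-traffic monitor='normal': P(compromised) = 0.6·0.5000 / (0.6·0.5000 + 0.8·0.5000) ≈ 0.4286
After the IDS='quiet': P(compromised) = 0.5·0.4286 / (0.5·0.4286 + 0.85·0.5714) ≈ 0.3061

0.3061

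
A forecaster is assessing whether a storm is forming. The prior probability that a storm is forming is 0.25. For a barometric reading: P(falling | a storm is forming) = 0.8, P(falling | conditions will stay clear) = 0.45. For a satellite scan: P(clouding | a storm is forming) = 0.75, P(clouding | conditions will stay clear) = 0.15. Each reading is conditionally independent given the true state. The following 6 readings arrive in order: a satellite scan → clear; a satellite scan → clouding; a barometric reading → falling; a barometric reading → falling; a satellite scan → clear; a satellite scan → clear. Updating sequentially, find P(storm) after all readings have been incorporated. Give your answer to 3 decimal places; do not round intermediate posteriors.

After a satellite scan='clear': P(storm) = 0.25·0.2500 / (0.25·0.2500 + 0.85·0.7500) ≈ 0.0893
After a satellite scan='clouding': P(storm) = 0.75·0.0893 / (0.75·0.0893 + 0.15·0.9107) ≈ 0.3289
After a barometric reading='falling': P(storm) = 0.8·0.3289 / (0.8·0.3289 + 0.45·0.6711) ≈ 0.4657
After a barometric reading='falling': P(storm) = 0.8·0.4657 / (0.8·0.4657 + 0.45·0.5343) ≈ 0.6077
After a satellite scan='clear': P(storm) = 0.25·0.6077 / (0.25·0.6077 + 0.85·0.3923) ≈ 0.3130
After a satellite scan='clear': P(storm) = 0.25·0.3130 / (0.25·0.3130 + 0.85·0.6870) ≈ 0.1182

0.118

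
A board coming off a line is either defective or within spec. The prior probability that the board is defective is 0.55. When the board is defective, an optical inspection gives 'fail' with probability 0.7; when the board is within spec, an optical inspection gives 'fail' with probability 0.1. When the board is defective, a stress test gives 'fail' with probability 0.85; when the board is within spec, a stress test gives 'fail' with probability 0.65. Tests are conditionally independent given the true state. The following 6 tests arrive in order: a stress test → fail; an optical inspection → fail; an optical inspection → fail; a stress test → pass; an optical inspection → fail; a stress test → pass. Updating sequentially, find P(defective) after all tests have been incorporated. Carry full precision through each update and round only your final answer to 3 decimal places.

0.990

Each posterior becomes the prior for the next update.
After a stress test='fail': P(defective) = 0.85·0.5500 / (0.85·0.5500 + 0.65·0.4500) ≈ 0.6151
After an optical inspection='fail': P(defective) = 0.7·0.6151 / (0.7·0.6151 + 0.1·0.3849) ≈ 0.9180
After an optical inspection='fail': P(defective) = 0.7·0.9180 / (0.7·0.9180 + 0.1·0.0820) ≈ 0.9874
After a stress test='pass': P(defective) = 0.15·0.9874 / (0.15·0.9874 + 0.35·0.0126) ≈ 0.9711
After an optical inspection='fail': P(defective) = 0.7·0.9711 / (0.7·0.9711 + 0.1·0.0289) ≈ 0.9958
After a stress test='pass': P(defective) = 0.15·0.9958 / (0.15·0.9958 + 0.35·0.0042) ≈ 0.9902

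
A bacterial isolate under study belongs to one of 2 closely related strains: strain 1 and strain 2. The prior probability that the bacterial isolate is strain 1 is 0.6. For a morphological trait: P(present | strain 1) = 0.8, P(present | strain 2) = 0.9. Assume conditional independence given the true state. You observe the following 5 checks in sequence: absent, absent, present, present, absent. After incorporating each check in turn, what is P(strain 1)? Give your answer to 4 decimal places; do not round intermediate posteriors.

0.9046

After 'absent': P(strain 1) = 0.2·0.6000 / (0.2·0.6000 + 0.1·0.4000) ≈ 0.7500
After 'absent': P(strain 1) = 0.2·0.7500 / (0.2·0.7500 + 0.1·0.2500) ≈ 0.8571
After 'present': P(strain 1) = 0.8·0.8571 / (0.8·0.8571 + 0.9·0.1429) ≈ 0.8421
After 'present': P(strain 1) = 0.8·0.8421 / (0.8·0.8421 + 0.9·0.1579) ≈ 0.8258
After 'absent': P(strain 1) = 0.2·0.8258 / (0.2·0.8258 + 0.1·0.1742) ≈ 0.9046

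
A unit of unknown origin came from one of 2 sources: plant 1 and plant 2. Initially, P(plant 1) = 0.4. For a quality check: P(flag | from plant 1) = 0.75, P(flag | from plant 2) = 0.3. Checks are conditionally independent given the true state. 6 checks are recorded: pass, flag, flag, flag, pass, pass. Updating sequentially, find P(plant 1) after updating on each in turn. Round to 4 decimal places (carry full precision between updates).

0.3218

After 'pass': P(plant 1) = 0.25·0.4000 / (0.25·0.4000 + 0.7·0.6000) ≈ 0.1923
After 'flag': P(plant 1) = 0.75·0.1923 / (0.75·0.1923 + 0.3·0.8077) ≈ 0.3731
After 'flag': P(plant 1) = 0.75·0.3731 / (0.75·0.3731 + 0.3·0.6269) ≈ 0.5981
After 'flag': P(plant 1) = 0.75·0.5981 / (0.75·0.5981 + 0.3·0.4019) ≈ 0.7881
After 'pass': P(plant 1) = 0.25·0.7881 / (0.25·0.7881 + 0.7·0.2119) ≈ 0.5706
After 'pass': P(plant 1) = 0.25·0.5706 / (0.25·0.5706 + 0.7·0.4294) ≈ 0.3218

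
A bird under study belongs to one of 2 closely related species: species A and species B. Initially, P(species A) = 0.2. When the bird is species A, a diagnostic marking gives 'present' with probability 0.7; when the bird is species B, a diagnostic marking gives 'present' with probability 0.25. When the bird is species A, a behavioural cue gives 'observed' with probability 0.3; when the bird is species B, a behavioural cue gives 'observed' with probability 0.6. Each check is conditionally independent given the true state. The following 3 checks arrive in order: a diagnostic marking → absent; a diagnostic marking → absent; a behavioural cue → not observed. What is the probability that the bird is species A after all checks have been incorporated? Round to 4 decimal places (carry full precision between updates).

After a diagnostic marking='absent': P(species A) = 0.3·0.2000 / (0.3·0.2000 + 0.75·0.8000) ≈ 0.0909
After a diagnostic marking='absent': P(species A) = 0.3·0.0909 / (0.3·0.0909 + 0.75·0.9091) ≈ 0.0385
After a behavioural cue='not observed': P(species A) = 0.7·0.0385 / (0.7·0.0385 + 0.4·0.9615) ≈ 0.0654

0.0654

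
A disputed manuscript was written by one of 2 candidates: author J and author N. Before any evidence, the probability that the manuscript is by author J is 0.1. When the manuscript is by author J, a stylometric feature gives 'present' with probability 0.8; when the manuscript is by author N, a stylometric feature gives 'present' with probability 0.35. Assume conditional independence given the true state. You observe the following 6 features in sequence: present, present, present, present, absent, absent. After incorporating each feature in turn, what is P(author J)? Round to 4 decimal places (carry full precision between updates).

After 'present': P(author J) = 0.8·0.1000 / (0.8·0.1000 + 0.35·0.9000) ≈ 0.2025
After 'present': P(author J) = 0.8·0.2025 / (0.8·0.2025 + 0.35·0.7975) ≈ 0.3673
After 'present': P(author J) = 0.8·0.3673 / (0.8·0.3673 + 0.35·0.6327) ≈ 0.5702
After 'present': P(author J) = 0.8·0.5702 / (0.8·0.5702 + 0.35·0.4298) ≈ 0.7520
After 'absent': P(author J) = 0.2·0.7520 / (0.2·0.7520 + 0.65·0.2480) ≈ 0.4827
After 'absent': P(author J) = 0.2·0.4827 / (0.2·0.4827 + 0.65·0.5173) ≈ 0.2231

0.2231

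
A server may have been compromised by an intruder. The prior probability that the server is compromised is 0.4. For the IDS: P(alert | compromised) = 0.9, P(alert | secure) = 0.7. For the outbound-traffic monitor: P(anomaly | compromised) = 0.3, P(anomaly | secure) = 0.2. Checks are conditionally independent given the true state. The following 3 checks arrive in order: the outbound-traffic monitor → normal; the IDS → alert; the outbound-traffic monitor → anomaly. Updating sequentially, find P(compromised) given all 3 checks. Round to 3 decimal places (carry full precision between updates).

0.529

After the outbound-traffic monitor='normal': P(compromised) = 0.7·0.4000 / (0.7·0.4000 + 0.8·0.6000) ≈ 0.3684
After the IDS='alert': P(compromised) = 0.9·0.3684 / (0.9·0.3684 + 0.7·0.6316) ≈ 0.4286
After the outbound-traffic monitor='anomaly': P(compromised) = 0.3·0.4286 / (0.3·0.4286 + 0.2·0.5714) ≈ 0.5294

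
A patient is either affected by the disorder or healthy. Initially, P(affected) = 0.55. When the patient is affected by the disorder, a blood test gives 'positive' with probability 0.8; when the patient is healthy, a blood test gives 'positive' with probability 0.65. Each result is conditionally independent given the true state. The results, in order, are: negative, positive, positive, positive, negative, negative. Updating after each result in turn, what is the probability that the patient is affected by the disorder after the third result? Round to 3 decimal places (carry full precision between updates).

0.514

After 'negative': P(affected) = 0.2·0.5500 / (0.2·0.5500 + 0.35·0.4500) ≈ 0.4112
After 'positive': P(affected) = 0.8·0.4112 / (0.8·0.4112 + 0.65·0.5888) ≈ 0.4622
After 'positive': P(affected) = 0.8·0.4622 / (0.8·0.4622 + 0.65·0.5378) ≈ 0.5141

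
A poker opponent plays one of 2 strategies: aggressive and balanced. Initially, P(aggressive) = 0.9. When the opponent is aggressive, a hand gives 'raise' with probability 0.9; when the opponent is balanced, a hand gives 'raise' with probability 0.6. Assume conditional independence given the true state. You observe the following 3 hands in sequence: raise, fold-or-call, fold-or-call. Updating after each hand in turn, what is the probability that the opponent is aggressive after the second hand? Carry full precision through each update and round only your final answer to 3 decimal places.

After 'raise': P(aggressive) = 0.9·0.9000 / (0.9·0.9000 + 0.6·0.1000) ≈ 0.9310
After 'fold-or-call': P(aggressive) = 0.1·0.9310 / (0.1·0.9310 + 0.4·0.0690) ≈ 0.7714

0.771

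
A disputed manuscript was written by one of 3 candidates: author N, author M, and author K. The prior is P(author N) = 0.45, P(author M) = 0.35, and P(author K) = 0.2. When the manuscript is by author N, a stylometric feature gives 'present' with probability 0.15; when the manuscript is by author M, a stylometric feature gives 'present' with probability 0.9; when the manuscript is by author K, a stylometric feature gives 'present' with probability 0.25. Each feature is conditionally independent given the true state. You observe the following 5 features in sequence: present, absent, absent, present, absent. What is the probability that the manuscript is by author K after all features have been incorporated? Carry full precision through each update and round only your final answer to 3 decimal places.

After 'present': normaliser = 0.15·0.4500 + 0.9·0.3500 + 0.25·0.2000; P(author N) ≈ 0.1561, P(author M) ≈ 0.7283, P(author K) ≈ 0.1156
After 'absent': normaliser = 0.85·0.1561 + 0.1·0.7283 + 0.75·0.1156; P(author N) ≈ 0.4540, P(author M) ≈ 0.2493, P(author K) ≈ 0.2967
After 'absent': normaliser = 0.85·0.4540 + 0.1·0.2493 + 0.75·0.2967; P(author N) ≈ 0.6093, P(author M) ≈ 0.0394, P(author K) ≈ 0.3514
After 'present': normaliser = 0.15·0.6093 + 0.9·0.0394 + 0.25·0.3514; P(author N) ≈ 0.4258, P(author M) ≈ 0.1650, P(author K) ≈ 0.4092
After 'absent': normaliser = 0.85·0.4258 + 0.1·0.1650 + 0.75·0.4092; P(author N) ≈ 0.5281, P(author M) ≈ 0.0241, P(author K) ≈ 0.4479

0.448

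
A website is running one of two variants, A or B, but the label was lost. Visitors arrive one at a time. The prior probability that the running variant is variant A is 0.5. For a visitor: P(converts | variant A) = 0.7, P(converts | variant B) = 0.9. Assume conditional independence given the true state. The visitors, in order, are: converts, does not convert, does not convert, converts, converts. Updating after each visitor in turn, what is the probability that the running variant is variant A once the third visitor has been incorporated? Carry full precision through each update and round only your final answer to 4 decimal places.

0.8750

Apply Bayes' rule sequentially, carrying P(A) forward.
After 'converts': P(A) = 0.7·0.5000 / (0.7·0.5000 + 0.9·0.5000) ≈ 0.4375
After 'does not convert': P(A) = 0.3·0.4375 / (0.3·0.4375 + 0.1·0.5625) ≈ 0.7000
After 'does not convert': P(A) = 0.3·0.7000 / (0.3·0.7000 + 0.1·0.3000) ≈ 0.8750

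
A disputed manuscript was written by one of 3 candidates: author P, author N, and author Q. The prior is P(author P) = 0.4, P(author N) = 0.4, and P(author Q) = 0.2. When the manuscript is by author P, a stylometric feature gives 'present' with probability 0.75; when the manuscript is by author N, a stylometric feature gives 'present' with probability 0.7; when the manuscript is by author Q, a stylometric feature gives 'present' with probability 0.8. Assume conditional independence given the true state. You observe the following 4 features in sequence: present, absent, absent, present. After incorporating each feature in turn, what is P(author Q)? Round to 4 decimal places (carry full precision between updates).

After 'present': normaliser = 0.75·0.4000 + 0.7·0.4000 + 0.8·0.2000; P(author P) ≈ 0.4054, P(author N) ≈ 0.3784, P(author Q) ≈ 0.2162
After 'absent': normaliser = 0.25·0.4054 + 0.3·0.3784 + 0.2·0.2162; P(author P) ≈ 0.3927, P(author N) ≈ 0.4398, P(author Q) ≈ 0.1675
After 'absent': normaliser = 0.25·0.3927 + 0.3·0.4398 + 0.2·0.1675; P(author P) ≈ 0.3724, P(author N) ≈ 0.5005, P(author Q) ≈ 0.1271
After 'present': normaliser = 0.75·0.3724 + 0.7·0.5005 + 0.8·0.1271; P(author P) ≈ 0.3819, P(author N) ≈ 0.4791, P(author Q) ≈ 0.1390

0.1390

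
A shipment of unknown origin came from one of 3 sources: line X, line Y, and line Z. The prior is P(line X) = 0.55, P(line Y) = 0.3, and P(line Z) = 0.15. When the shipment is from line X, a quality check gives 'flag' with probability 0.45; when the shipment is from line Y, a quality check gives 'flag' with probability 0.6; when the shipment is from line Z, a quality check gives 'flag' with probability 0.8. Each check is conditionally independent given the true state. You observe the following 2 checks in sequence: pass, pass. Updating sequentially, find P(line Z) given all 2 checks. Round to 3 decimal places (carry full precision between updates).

0.027

After 'pass': normaliser = 0.55·0.5500 + 0.4·0.3000 + 0.2·0.1500; P(line X) ≈ 0.6685, P(line Y) ≈ 0.2652, P(line Z) ≈ 0.0663
After 'pass': normaliser = 0.55·0.6685 + 0.4·0.2652 + 0.2·0.0663; P(line X) ≈ 0.7550, P(line Y) ≈ 0.2178, P(line Z) ≈ 0.0272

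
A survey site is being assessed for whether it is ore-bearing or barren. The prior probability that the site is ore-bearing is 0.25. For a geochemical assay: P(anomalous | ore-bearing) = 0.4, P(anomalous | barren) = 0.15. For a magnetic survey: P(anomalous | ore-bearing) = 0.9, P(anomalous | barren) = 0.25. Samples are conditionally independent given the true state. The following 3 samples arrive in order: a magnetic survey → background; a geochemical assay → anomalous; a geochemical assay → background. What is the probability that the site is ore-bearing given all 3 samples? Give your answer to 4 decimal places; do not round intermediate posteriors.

After a magnetic survey='background': P(ore) = 0.1·0.2500 / (0.1·0.2500 + 0.75·0.7500) ≈ 0.0426
After a geochemical assay='anomalous': P(ore) = 0.4·0.0426 / (0.4·0.0426 + 0.15·0.9574) ≈ 0.1060
After a geochemical assay='background': P(ore) = 0.6·0.1060 / (0.6·0.1060 + 0.85·0.8940) ≈ 0.0772

0.0772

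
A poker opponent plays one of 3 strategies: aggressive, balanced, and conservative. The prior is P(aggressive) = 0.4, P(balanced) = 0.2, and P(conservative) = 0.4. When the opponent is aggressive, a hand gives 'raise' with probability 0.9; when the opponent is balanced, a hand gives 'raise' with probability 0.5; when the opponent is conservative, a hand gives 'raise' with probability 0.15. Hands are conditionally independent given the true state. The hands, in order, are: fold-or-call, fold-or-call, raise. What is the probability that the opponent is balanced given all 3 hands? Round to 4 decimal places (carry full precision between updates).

0.3475

Each posterior becomes the prior for the next update.
After 'fold-or-call': normaliser = 0.1·0.4000 + 0.5·0.2000 + 0.85·0.4000; P(aggressive) ≈ 0.0833, P(balanced) ≈ 0.2083, P(conservative) ≈ 0.7083
After 'fold-or-call': normaliser = 0.1·0.0833 + 0.5·0.2083 + 0.85·0.7083; P(aggressive) ≈ 0.0117, P(balanced) ≈ 0.1458, P(conservative) ≈ 0.8426
After 'raise': normaliser = 0.9·0.0117 + 0.5·0.1458 + 0.15·0.8426; P(aggressive) ≈ 0.0500, P(balanced) ≈ 0.3475, P(conservative) ≈ 0.6025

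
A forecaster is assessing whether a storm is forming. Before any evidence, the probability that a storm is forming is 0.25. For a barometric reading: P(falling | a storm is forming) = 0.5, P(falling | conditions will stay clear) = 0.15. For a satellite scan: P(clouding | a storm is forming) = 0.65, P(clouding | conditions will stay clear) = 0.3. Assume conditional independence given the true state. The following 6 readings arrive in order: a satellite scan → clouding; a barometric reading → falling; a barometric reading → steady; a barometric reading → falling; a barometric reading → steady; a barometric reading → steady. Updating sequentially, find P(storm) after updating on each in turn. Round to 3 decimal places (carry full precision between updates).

0.620

After a satellite scan='clouding': P(storm) = 0.65·0.2500 / (0.65·0.2500 + 0.3·0.7500) ≈ 0.4194
After a barometric reading='falling': P(storm) = 0.5·0.4194 / (0.5·0.4194 + 0.15·0.5806) ≈ 0.7065
After a barometric reading='steady': P(storm) = 0.5·0.7065 / (0.5·0.7065 + 0.85·0.2935) ≈ 0.5861
After a barometric reading='falling': P(storm) = 0.5·0.5861 / (0.5·0.5861 + 0.15·0.4139) ≈ 0.8252
After a barometric reading='steady': P(storm) = 0.5·0.8252 / (0.5·0.8252 + 0.85·0.1748) ≈ 0.7352
After a barometric reading='steady': P(storm) = 0.5·0.7352 / (0.5·0.7352 + 0.85·0.2648) ≈ 0.6203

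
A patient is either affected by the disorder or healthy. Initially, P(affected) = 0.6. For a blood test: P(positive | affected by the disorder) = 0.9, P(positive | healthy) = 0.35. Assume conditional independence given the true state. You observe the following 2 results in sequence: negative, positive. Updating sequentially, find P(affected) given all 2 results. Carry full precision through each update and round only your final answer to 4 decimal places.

Each posterior becomes the prior for the next update.
After 'negative': P(affected) = 0.1·0.6000 / (0.1·0.6000 + 0.65·0.4000) ≈ 0.1875
After 'positive': P(affected) = 0.9·0.1875 / (0.9·0.1875 + 0.35·0.8125) ≈ 0.3724

0.3724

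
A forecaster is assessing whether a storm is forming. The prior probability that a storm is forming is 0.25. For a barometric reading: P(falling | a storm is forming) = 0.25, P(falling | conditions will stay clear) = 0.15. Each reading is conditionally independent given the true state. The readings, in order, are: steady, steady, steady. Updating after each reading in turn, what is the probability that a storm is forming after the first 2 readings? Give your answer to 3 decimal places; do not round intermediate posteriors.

Apply Bayes' rule sequentially, carrying P(storm) forward.
After 'steady': P(storm) = 0.75·0.2500 / (0.75·0.2500 + 0.85·0.7500) ≈ 0.2273
After 'steady': P(storm) = 0.75·0.2273 / (0.75·0.2273 + 0.85·0.7727) ≈ 0.2060

0.206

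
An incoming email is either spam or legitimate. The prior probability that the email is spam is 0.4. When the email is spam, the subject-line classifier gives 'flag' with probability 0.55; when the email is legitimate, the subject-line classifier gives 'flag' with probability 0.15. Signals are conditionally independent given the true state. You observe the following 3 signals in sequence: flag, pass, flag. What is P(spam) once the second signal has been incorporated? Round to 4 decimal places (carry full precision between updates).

After 'flag': P(spam) = 0.55·0.4000 / (0.55·0.4000 + 0.15·0.6000) ≈ 0.7097
After 'pass': P(spam) = 0.45·0.7097 / (0.45·0.7097 + 0.85·0.2903) ≈ 0.5641

0.5641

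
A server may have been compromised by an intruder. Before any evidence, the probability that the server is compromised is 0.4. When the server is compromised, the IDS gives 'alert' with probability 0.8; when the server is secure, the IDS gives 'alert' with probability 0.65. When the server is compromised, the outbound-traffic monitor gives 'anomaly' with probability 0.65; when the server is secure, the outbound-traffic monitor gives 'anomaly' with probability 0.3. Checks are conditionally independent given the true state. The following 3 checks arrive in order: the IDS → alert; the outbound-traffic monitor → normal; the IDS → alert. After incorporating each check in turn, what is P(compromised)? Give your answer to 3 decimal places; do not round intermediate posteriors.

0.336

Each posterior becomes the prior for the next update.
After the IDS='alert': P(compromised) = 0.8·0.4000 / (0.8·0.4000 + 0.65·0.6000) ≈ 0.4507
After the outbound-traffic monitor='normal': P(compromised) = 0.35·0.4507 / (0.35·0.4507 + 0.7·0.5493) ≈ 0.2909
After the IDS='alert': P(compromised) = 0.8·0.2909 / (0.8·0.2909 + 0.65·0.7091) ≈ 0.3355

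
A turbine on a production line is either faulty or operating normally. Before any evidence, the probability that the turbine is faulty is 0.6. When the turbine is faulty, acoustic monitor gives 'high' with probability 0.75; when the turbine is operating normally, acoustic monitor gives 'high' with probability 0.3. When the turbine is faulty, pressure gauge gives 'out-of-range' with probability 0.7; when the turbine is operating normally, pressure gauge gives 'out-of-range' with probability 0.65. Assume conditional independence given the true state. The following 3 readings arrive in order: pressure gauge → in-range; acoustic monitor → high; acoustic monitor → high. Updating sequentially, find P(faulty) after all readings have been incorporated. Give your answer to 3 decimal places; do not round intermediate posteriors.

0.889

After pressure gauge='in-range': P(faulty) = 0.3·0.6000 / (0.3·0.6000 + 0.35·0.4000) ≈ 0.5625
After acoustic monitor='high': P(faulty) = 0.75·0.5625 / (0.75·0.5625 + 0.3·0.4375) ≈ 0.7627
After acoustic monitor='high': P(faulty) = 0.75·0.7627 / (0.75·0.7627 + 0.3·0.2373) ≈ 0.8893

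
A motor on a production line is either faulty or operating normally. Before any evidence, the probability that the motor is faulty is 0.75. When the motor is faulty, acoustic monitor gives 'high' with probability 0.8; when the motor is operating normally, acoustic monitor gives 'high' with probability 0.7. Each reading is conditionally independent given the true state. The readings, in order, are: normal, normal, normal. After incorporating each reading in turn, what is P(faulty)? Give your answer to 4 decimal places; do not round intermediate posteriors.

0.4706

After 'normal': P(faulty) = 0.2·0.7500 / (0.2·0.7500 + 0.3·0.2500) ≈ 0.6667
After 'normal': P(faulty) = 0.2·0.6667 / (0.2·0.6667 + 0.3·0.3333) ≈ 0.5714
After 'normal': P(faulty) = 0.2·0.5714 / (0.2·0.5714 + 0.3·0.4286) ≈ 0.4706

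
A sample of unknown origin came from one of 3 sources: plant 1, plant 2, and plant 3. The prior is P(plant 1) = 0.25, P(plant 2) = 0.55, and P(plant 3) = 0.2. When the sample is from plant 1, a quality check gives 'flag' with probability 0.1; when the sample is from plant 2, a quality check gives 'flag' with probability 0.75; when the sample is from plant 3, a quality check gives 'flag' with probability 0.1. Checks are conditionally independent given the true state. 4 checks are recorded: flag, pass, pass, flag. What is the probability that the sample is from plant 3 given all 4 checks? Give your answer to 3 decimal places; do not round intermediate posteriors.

After 'flag': normaliser = 0.1·0.2500 + 0.75·0.5500 + 0.1·0.2000; P(plant 1) ≈ 0.0546, P(plant 2) ≈ 0.9016, P(plant 3) ≈ 0.0437
After 'pass': normaliser = 0.9·0.0546 + 0.25·0.9016 + 0.9·0.0437; P(plant 1) ≈ 0.1567, P(plant 2) ≈ 0.7180, P(plant 3) ≈ 0.1253
After 'pass': normaliser = 0.9·0.1567 + 0.25·0.7180 + 0.9·0.1253; P(plant 1) ≈ 0.3254, P(plant 2) ≈ 0.4143, P(plant 3) ≈ 0.2603
After 'flag': normaliser = 0.1·0.3254 + 0.75·0.4143 + 0.1·0.2603; P(plant 1) ≈ 0.0881, P(plant 2) ≈ 0.8414, P(plant 3) ≈ 0.0705

0.070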